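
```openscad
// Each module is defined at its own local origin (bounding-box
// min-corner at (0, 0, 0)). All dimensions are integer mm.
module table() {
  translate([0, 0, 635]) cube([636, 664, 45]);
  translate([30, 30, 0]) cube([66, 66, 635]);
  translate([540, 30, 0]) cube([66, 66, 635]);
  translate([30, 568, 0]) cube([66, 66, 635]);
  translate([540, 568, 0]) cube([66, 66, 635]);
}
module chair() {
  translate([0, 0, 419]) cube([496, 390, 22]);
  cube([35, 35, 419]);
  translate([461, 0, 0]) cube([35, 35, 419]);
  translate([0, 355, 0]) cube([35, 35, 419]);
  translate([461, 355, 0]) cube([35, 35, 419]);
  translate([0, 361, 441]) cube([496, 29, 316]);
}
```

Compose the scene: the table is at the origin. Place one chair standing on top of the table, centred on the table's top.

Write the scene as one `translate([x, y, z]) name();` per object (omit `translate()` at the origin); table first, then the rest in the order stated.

table();
translate([70, 137, 680]) chair();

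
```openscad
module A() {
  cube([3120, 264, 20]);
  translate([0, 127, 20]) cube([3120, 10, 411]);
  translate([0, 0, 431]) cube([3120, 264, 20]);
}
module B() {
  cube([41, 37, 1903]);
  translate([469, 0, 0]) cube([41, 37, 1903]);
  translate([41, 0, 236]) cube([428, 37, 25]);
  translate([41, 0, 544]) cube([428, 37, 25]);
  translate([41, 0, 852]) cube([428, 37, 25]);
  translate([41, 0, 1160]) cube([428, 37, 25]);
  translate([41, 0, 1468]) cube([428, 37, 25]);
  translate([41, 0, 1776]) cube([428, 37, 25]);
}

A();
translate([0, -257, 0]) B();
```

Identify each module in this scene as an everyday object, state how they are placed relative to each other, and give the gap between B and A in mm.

The ladder's nearest face is 220 mm from the I-beam's −y face.

A is an I-beam. B is a ladder. The ladder is on the floor beside the I-beam on its −y side. The gap between the ladder and the I-beam is 220 mm.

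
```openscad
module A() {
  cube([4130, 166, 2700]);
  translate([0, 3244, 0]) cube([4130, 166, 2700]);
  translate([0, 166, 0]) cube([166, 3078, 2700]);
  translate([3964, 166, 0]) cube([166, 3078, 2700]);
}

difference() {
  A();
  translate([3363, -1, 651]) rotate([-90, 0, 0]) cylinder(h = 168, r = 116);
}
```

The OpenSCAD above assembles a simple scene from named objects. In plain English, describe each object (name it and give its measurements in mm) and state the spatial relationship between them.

A is the wall frame of a small rectangular building: four walls, each 2700 mm tall and 166 mm thick, enclosing a footprint 4130 mm (x) by 3410 mm (y) outside-to-outside, with no floor or roof. The front and back walls (the −y and +y sides) span the full width; the two side walls fit between them.

The house frame has a circular hole of radius 116 mm through its front wall, centred at (x = 3363, z = 651).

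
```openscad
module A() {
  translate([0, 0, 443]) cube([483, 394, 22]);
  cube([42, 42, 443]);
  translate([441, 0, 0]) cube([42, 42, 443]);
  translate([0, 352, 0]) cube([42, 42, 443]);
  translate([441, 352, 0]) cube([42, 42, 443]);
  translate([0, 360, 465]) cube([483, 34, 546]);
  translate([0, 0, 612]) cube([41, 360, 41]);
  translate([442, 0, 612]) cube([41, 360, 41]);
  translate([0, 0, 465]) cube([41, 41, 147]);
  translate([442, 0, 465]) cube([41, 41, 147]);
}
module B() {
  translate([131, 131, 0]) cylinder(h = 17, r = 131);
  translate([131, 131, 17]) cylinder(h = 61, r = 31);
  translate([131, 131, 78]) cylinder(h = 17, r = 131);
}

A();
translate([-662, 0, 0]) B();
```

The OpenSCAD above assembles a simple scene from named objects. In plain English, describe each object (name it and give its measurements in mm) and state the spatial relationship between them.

A is a chair. The seat is a 483×394×22 mm slab with its top at z = 465 mm, on four 42×42 mm corner legs (flush with the seat edges, standing on z = 0). A flat backrest 34 mm thick, 546 mm tall, spans the full seat width and rises from the seat top along its +y edge, rear face flush with the rear of the seat. Two armrests of 41×41 mm section run along each side from the seat's front edge to the front of the backrest, top faces 188 mm above the seat top and outer faces flush with the seat's x-edges; a 41×41 mm post under the front of each armrest stands on the seat at the front corner.

B is a spool: two coaxial disc flanges of radius 131 mm and thickness 17 mm, joined by a core cylinder of radius 31 mm and height 61 mm. The lower flange rests on z = 0 and the three cylinders share a vertical axis.

The spool is on the floor beside the chair on its −x side.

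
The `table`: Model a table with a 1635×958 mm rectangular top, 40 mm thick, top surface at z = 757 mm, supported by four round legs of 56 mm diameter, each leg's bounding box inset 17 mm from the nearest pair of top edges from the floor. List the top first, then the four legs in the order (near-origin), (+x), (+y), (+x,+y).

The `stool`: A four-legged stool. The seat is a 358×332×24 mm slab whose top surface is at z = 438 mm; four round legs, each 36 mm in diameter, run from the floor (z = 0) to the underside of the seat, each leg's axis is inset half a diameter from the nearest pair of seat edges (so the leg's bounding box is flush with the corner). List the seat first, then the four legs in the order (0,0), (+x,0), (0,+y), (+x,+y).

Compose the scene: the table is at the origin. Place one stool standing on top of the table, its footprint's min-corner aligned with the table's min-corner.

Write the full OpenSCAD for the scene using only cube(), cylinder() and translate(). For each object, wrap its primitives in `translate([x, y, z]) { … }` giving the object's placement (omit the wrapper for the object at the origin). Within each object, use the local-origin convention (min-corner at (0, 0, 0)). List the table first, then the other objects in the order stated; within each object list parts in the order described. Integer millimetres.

translate([0, 0, 717]) cube([1635, 958, 40]);
translate([45, 45, 0]) cylinder(h = 717, r = 28);
translate([1590, 45, 0]) cylinder(h = 717, r = 28);
translate([45, 913, 0]) cylinder(h = 717, r = 28);
translate([1590, 913, 0]) cylinder(h = 717, r = 28);
translate([0, 0, 757]) {
  translate([0, 0, 414]) cube([358, 332, 24]);
  translate([18, 18, 0]) cylinder(h = 414, r = 18);
  translate([340, 18, 0]) cylinder(h = 414, r = 18);
  translate([18, 314, 0]) cylinder(h = 414, r = 18);
  translate([340, 314, 0]) cylinder(h = 414, r = 18);
}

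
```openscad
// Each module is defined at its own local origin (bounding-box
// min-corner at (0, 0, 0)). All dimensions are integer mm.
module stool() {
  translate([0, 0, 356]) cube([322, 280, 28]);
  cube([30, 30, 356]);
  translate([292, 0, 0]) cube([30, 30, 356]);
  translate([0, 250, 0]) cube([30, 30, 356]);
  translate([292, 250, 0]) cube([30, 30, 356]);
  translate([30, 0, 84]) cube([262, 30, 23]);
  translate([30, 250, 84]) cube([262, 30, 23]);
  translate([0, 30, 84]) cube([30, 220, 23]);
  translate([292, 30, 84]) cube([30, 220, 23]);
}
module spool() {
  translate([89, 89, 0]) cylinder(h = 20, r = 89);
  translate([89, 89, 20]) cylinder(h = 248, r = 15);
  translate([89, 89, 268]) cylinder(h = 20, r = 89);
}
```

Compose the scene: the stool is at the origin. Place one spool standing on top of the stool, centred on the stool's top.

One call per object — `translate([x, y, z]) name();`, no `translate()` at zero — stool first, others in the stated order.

stool();
translate([72, 51, 384]) spool();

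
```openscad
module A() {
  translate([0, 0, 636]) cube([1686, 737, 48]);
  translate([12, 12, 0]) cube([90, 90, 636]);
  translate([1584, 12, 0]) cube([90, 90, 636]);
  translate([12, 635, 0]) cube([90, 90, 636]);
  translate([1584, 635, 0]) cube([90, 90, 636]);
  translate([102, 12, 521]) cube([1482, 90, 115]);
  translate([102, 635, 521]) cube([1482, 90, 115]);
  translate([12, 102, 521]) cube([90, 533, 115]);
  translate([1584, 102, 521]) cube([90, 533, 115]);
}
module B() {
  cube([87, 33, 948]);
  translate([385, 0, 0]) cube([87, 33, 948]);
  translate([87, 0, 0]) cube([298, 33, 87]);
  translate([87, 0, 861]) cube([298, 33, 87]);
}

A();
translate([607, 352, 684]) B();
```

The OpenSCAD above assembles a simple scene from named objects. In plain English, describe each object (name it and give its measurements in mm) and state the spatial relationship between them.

A is a table: top 1686 mm (x) × 737 mm (y), 48 mm thick, upper face at z = 684 mm, on four 90×90 mm square legs, each inset 12 mm from the nearest pair of top edges, running from z = 0 to the bottom of the top. Four apron rails, 90 mm thick and 115 mm tall, run between adjacent legs with their top edges flush with the underside of the top and their outer faces flush with the legs' outer faces.

B is a rectangular picture frame lying in the x–z plane (depth along y). The opening is 298 mm wide (x) by 774 mm tall (z), surrounded by a border 87 mm wide on all four sides. The frame is 33 mm deep and is made of two full-height vertical stiles with two horizontal rails fitted between them.

The picture frame is on top of the table, centred.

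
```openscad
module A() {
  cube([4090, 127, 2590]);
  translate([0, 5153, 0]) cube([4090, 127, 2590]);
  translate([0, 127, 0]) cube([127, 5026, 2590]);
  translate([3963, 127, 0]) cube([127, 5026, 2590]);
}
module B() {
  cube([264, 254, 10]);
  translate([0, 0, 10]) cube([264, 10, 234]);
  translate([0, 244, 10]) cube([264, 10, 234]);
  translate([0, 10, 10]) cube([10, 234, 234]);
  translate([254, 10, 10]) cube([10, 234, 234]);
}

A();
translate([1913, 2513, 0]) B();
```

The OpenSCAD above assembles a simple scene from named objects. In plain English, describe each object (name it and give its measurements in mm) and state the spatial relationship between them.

A is the wall frame of a small rectangular building: four walls, each 2590 mm tall and 127 mm thick, enclosing a footprint 4090 mm (x) by 5280 mm (y) outside-to-outside, with no floor or roof. The front and back walls (the −y and +y sides) span the full width; the two side walls fit between them.

B is an open storage box with external size 264×254×244 mm and wall thickness 10 mm (the base is also 10 mm thick). The base covers the whole footprint; the four walls stand on the base, with the y-facing walls full-width and the x-facing walls fitting between their inner faces.

The open box sits inside the house frame, centred.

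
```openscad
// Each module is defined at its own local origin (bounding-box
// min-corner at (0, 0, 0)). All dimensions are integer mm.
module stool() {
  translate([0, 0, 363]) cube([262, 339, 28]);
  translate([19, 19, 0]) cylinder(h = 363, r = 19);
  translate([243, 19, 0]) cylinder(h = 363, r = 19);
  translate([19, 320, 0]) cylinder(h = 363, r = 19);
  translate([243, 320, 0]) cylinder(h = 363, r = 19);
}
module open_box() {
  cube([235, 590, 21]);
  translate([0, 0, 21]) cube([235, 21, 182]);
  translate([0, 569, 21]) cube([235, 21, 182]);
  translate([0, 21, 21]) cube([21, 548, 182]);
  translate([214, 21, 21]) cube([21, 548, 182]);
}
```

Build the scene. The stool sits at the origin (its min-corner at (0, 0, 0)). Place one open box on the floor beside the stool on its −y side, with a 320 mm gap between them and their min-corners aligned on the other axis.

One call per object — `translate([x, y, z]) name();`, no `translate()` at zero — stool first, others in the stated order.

stool();
translate([0, -910, 0]) open_box();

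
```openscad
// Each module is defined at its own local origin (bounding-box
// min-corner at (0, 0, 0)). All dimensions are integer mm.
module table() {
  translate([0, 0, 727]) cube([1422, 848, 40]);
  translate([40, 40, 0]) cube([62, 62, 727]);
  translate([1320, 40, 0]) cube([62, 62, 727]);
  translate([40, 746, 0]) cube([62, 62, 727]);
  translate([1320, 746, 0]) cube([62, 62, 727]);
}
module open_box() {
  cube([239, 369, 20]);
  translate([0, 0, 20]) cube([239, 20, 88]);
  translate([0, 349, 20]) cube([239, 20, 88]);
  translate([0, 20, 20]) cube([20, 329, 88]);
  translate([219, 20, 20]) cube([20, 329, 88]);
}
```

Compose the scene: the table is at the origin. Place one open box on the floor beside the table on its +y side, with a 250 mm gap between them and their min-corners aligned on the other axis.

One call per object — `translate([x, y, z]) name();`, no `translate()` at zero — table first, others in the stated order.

table();
translate([0, 1098, 0]) open_box();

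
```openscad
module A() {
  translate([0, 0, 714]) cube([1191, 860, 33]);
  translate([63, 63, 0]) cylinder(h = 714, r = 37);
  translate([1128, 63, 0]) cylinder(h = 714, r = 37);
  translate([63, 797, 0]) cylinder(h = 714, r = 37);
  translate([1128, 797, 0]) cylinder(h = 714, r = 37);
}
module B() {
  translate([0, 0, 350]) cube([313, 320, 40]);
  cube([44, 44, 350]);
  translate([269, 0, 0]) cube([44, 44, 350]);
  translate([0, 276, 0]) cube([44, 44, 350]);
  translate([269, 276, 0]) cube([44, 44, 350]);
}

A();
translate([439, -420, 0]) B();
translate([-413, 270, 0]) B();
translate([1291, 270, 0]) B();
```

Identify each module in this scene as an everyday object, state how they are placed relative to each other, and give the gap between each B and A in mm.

Each stool's nearest face is 100 mm from the table's bounding box.

A is a table. B is a stool. Three stools sit around the table at the −y, −x, +x sides. The gap between each stool and the table is 100 mm.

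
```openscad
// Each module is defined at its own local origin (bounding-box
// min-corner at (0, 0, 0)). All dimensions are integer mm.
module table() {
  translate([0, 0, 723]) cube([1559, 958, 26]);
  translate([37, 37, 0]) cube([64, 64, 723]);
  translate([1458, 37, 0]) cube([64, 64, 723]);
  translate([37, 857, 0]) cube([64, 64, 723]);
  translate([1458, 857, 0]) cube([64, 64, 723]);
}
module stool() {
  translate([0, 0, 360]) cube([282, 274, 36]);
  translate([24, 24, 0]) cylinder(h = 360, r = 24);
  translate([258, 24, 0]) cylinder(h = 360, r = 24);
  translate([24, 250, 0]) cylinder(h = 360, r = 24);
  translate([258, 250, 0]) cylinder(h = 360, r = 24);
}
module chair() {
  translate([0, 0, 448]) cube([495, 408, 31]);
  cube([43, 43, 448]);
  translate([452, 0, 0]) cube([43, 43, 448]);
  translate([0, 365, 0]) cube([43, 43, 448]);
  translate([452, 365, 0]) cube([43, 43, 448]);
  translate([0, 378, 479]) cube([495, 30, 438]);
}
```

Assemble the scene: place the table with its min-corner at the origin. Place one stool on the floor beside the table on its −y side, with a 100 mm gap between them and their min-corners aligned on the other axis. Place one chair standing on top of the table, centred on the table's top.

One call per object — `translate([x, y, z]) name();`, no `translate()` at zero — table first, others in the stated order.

table();
translate([0, -374, 0]) stool();
translate([532, 275, 749]) chair();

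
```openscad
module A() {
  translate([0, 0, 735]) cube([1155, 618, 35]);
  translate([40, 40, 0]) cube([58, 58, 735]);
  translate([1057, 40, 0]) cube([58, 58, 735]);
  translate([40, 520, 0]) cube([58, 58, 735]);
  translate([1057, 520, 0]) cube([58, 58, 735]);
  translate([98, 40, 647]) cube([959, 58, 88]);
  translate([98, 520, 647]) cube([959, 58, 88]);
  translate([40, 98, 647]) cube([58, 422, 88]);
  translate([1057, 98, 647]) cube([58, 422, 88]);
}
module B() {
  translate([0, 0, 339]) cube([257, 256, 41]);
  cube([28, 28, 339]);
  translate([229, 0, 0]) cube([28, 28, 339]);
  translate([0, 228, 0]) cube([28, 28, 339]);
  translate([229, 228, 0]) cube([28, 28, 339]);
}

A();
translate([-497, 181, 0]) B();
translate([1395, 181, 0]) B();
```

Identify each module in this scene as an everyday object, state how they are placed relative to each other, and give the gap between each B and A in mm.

Each stool's nearest face is 240 mm from the table's bounding box.

A is a table. B is a stool. Two stools sit around the table at the −x, +x sides. The gap between each stool and the table is 240 mm.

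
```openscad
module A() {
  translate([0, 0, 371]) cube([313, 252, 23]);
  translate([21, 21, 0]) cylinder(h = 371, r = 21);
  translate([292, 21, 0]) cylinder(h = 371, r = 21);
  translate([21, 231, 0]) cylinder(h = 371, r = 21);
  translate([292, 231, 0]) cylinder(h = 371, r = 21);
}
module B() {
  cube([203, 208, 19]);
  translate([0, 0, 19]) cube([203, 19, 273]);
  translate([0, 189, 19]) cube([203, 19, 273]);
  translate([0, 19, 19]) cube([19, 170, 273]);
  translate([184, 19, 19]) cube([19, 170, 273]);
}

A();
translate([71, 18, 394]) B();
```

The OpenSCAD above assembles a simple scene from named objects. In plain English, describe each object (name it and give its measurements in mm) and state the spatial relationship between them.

A is a four-legged stool. The seat is a 313×252×23 mm slab whose top surface is at z = 394 mm; four round legs, each 42 mm in diameter, run from the floor (z = 0) to the underside of the seat, each leg's axis is inset half a diameter from the nearest pair of seat edges (so the leg's bounding box is flush with the corner).

B is an open-topped rectangular box: outside dimensions 203×208×292 mm, with a uniform wall and base thickness of 19 mm. The base is a full 203×208 slab on the floor; four walls sit on top of the base. The front and back walls (the −y and +y sides) span the full width; the two side walls fit between them.

The open box is on top of the stool.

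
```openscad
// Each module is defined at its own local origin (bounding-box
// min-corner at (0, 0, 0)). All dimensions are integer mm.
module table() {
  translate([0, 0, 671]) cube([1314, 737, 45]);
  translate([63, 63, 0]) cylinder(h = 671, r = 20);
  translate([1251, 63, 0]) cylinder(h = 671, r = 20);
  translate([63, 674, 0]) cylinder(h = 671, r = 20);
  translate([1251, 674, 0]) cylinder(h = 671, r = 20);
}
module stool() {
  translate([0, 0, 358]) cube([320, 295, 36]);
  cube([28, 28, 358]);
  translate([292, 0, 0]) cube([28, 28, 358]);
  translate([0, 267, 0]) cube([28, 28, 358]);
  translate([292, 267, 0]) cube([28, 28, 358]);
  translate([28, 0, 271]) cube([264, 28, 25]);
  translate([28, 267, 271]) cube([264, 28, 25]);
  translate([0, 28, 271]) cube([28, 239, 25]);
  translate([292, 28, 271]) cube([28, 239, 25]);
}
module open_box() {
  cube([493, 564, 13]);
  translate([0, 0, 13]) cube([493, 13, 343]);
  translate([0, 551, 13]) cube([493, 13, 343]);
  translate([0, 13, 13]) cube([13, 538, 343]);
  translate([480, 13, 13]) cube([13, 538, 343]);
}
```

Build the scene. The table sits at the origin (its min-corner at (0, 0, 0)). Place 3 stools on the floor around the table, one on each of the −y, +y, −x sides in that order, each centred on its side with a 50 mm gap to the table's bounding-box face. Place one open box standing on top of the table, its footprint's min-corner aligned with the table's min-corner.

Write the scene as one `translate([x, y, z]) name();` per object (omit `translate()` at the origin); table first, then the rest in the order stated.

table();
translate([497, -345, 0]) stool();
translate([497, 787, 0]) stool();
translate([-370, 221, 0]) stool();
translate([0, 0, 716]) open_box();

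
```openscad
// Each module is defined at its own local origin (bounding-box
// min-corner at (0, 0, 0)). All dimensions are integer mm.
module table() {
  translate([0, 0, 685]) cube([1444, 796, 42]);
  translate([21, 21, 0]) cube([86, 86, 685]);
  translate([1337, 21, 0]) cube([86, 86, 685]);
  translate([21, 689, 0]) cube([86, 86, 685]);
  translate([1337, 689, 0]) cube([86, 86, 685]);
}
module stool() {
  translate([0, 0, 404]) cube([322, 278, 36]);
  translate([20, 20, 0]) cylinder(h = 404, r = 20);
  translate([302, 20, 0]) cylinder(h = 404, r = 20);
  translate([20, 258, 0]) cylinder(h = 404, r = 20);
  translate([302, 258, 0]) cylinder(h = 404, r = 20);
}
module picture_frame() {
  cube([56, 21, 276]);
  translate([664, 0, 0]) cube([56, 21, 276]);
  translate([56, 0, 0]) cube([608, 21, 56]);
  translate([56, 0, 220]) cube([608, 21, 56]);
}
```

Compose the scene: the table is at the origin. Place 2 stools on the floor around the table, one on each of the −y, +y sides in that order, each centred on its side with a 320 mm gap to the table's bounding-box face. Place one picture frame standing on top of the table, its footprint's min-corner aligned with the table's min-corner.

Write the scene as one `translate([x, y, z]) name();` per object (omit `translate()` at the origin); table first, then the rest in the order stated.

table();
translate([561, -598, 0]) stool();
translate([561, 1116, 0]) stool();
translate([0, 0, 727]) picture_frame();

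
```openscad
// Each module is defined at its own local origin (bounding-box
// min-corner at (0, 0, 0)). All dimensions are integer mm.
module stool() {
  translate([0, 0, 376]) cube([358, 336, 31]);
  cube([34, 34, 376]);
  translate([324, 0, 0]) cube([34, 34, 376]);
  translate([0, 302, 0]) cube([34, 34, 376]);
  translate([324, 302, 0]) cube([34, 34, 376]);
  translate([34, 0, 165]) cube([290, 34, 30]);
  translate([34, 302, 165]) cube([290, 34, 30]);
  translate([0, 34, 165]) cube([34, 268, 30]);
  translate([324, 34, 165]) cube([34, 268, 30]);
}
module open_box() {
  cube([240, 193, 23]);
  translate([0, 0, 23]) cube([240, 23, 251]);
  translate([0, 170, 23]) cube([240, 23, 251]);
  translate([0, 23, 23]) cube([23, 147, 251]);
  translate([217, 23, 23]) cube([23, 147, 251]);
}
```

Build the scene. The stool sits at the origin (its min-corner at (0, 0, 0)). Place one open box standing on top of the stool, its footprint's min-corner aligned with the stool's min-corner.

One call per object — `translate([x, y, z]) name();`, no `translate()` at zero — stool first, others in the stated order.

stool();
translate([0, 0, 407]) open_box();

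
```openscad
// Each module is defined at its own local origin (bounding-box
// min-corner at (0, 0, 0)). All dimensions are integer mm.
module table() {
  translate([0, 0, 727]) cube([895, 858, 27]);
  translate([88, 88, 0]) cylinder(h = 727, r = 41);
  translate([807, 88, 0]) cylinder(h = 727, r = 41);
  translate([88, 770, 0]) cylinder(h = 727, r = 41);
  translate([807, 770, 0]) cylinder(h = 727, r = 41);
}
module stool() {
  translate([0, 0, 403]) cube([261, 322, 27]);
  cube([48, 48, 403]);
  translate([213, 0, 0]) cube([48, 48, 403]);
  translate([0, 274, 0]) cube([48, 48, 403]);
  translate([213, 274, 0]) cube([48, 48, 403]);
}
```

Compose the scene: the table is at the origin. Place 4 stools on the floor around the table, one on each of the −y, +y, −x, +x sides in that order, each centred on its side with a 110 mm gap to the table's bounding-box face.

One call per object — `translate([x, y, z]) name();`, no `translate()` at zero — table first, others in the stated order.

table();
translate([317, -432, 0]) stool();
translate([317, 968, 0]) stool();
translate([-371, 268, 0]) stool();
translate([1005, 268, 0]) stool();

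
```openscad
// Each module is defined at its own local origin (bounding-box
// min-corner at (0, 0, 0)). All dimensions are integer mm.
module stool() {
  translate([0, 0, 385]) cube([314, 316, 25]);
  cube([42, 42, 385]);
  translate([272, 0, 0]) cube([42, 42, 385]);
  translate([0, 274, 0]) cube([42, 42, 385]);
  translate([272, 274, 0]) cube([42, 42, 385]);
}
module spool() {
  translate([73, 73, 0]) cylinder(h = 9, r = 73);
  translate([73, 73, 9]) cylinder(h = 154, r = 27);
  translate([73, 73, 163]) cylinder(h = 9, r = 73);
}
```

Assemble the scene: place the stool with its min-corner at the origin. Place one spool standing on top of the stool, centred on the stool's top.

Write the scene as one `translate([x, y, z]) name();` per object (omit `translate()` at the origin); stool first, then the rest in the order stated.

stool();
translate([84, 85, 410]) spool();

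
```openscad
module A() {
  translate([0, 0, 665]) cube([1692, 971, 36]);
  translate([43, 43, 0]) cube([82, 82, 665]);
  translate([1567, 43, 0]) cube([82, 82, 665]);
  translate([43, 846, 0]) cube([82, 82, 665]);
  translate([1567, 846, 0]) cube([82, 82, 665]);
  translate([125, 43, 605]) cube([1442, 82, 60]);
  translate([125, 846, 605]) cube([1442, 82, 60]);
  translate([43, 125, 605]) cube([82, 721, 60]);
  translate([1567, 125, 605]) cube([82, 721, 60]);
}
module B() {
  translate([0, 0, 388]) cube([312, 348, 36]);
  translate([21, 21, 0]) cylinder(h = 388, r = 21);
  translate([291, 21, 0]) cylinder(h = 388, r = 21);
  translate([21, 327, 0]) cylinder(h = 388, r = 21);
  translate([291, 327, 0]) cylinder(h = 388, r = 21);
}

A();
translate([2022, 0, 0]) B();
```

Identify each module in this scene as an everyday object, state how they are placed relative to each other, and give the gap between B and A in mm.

The stool's nearest face is 330 mm from the table's +x face.

A is a table. B is a stool. The stool is on the floor beside the table on its +x side. The gap between the stool and the table is 330 mm.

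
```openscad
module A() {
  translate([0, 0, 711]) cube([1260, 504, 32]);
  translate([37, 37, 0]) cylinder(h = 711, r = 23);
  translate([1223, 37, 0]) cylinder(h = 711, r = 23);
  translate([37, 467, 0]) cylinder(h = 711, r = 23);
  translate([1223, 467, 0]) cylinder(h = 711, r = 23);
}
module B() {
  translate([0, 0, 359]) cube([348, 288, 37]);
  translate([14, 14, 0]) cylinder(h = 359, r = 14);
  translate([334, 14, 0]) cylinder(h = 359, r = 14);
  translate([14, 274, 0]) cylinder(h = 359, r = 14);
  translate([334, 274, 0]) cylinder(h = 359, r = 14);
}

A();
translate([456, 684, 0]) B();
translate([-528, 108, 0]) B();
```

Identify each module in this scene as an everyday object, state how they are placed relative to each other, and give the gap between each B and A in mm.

A is a table. B is a stool. Two stools sit around the table at the +y, −x sides. The gap between each stool and the table is 180 mm.

Each stool's nearest face is 180 mm from the table's bounding box.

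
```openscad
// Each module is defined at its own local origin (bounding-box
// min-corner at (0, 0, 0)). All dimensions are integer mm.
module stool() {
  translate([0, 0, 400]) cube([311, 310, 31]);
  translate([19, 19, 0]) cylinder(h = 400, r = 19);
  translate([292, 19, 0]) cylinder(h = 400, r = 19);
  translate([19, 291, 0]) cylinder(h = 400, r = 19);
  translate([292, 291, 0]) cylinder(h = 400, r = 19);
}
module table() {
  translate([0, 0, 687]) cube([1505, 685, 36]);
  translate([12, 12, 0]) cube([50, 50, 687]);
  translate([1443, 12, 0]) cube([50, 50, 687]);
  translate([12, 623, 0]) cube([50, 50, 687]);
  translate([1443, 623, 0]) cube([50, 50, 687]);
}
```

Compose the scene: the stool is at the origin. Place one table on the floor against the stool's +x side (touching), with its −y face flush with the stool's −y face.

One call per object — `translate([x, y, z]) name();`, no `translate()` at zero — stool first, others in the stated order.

stool();
translate([311, 0, 0]) table();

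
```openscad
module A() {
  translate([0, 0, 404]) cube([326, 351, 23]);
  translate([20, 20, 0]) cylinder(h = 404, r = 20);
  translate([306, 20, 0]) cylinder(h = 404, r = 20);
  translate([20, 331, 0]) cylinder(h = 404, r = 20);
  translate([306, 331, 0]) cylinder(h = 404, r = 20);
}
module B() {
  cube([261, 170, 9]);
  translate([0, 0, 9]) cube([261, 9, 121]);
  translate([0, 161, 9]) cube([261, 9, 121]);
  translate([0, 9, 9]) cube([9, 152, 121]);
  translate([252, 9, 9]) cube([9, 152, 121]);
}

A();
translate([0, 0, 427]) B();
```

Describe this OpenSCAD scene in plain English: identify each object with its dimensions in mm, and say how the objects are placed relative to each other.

A is a simple wooden stool: a rectangular seat 326 mm (x) by 351 mm (y), 23 mm thick, top face at z = 427 mm, on four round legs, each 40 mm in diameter. The legs rest on z = 0, each leg's axis is inset half a diameter from the nearest pair of seat edges (so the leg's bounding box is flush with the corner).

B is an open-topped rectangular box: outside dimensions 261×170×130 mm, with a uniform wall and base thickness of 9 mm. The base is a full 261×170 slab on the floor; four walls sit on top of the base. The front and back walls (the −y and +y sides) span the full width; the two side walls fit between them.

The open box is on top of the stool.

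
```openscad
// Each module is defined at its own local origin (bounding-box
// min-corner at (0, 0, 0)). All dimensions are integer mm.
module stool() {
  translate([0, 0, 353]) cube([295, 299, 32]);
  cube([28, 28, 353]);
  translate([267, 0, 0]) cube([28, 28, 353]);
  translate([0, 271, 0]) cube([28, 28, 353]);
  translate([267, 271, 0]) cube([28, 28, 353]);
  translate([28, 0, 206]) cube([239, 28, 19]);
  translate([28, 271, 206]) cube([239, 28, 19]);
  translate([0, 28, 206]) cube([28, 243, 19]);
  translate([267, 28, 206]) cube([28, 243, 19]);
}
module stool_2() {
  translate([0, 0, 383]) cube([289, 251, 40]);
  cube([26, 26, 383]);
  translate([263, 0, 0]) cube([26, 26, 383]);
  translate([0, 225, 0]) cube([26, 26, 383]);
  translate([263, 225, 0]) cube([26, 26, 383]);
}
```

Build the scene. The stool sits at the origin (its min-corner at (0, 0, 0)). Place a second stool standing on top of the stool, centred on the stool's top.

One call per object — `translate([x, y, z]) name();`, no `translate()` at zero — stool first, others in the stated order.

stool();
translate([3, 24, 385]) stool_2();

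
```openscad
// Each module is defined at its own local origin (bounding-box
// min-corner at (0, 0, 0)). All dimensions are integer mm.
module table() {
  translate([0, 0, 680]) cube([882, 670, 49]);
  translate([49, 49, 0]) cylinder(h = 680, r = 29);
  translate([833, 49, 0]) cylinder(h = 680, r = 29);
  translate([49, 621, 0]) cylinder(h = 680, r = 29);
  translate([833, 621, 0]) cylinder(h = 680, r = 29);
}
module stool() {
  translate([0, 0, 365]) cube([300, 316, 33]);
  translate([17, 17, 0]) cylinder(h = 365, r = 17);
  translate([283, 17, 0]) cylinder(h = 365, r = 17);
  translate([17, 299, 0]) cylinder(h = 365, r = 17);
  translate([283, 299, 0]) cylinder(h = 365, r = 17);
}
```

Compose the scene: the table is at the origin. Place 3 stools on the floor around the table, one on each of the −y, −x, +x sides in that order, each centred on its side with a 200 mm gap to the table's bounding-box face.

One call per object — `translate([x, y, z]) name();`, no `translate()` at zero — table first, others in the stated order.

table();
translate([291, -516, 0]) stool();
translate([-500, 177, 0]) stool();
translate([1082, 177, 0]) stool();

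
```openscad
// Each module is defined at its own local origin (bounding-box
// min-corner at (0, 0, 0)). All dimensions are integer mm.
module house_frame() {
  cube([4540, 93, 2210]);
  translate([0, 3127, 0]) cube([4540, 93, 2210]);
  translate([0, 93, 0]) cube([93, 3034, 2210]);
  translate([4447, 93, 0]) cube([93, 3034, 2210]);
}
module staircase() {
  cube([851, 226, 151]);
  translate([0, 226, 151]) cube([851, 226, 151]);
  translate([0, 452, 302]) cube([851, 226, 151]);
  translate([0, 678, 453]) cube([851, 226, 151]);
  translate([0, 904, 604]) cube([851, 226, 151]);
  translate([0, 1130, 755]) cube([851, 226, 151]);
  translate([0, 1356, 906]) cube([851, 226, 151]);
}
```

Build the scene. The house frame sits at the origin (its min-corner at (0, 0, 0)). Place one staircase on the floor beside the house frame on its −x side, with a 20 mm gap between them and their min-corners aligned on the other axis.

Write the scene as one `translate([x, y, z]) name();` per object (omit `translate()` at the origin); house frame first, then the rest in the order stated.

house_frame();
translate([-871, 0, 0]) staircase();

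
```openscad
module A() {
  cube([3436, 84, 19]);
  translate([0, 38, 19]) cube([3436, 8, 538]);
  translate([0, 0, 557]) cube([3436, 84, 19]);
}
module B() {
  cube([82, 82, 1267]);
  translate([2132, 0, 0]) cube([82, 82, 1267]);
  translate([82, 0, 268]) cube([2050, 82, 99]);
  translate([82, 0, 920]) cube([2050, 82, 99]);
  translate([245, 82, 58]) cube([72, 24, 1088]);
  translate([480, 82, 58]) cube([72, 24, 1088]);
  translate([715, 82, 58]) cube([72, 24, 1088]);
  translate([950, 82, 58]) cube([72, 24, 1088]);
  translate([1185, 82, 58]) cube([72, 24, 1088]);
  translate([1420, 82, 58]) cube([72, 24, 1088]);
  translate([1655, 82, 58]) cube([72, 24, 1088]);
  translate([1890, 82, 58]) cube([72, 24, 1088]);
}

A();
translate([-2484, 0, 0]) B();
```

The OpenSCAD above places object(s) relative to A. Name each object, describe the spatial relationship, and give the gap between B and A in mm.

The fence section's nearest face is 270 mm from the I-beam's −x face.

A is an I-beam. B is a fence section. The fence section is on the floor beside the I-beam on its −x side. The gap between the fence section and the I-beam is 270 mm.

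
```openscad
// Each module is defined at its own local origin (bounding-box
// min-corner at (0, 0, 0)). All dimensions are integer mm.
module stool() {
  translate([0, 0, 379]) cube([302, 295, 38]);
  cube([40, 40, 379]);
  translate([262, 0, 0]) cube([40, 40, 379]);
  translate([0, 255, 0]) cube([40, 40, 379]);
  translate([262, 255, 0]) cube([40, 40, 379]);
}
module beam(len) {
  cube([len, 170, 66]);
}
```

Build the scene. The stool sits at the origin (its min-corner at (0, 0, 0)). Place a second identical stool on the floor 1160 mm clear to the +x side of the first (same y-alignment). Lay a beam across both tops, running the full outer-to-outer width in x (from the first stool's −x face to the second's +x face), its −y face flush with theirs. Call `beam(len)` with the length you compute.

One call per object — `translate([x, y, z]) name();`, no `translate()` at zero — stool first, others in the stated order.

stool();
translate([1462, 0, 0]) stool();
translate([0, 0, 417]) beam(1764);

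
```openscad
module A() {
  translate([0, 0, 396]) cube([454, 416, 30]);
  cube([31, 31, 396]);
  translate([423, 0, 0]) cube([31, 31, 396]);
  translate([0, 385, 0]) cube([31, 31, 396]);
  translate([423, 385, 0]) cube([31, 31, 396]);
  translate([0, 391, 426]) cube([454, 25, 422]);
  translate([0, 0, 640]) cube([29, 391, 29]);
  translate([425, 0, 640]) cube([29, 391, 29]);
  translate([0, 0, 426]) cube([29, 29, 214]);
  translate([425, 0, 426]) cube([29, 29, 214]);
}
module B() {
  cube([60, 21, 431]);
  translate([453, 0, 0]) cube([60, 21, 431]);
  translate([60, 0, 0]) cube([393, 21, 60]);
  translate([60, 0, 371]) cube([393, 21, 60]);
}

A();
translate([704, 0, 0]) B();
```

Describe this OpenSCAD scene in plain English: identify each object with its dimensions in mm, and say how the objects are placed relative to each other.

A is a chair: 454×416 mm seat, 30 mm thick, top at z = 426 mm, on four 31 mm square corner legs flush with the seat edges. A 25 mm thick backrest slab spans the full seat width, extending 422 mm above the seat top, its back face flush with the seat's +y edge. Two armrests of 29×29 mm section run along each side from the seat's front edge to the front of the backrest, top faces 243 mm above the seat top and outer faces flush with the seat's x-edges; a 29×29 mm post under the front of each armrest stands on the seat at the front corner.

B is a picture frame with a 393×311 mm rectangular opening (x by z) and a uniform 60 mm border on every side. Frame depth is 21 mm along y. It is built from two vertical stiles running the full outside height and two horizontal rails spanning the gap between the stiles.

The picture frame is on the floor beside the chair on its +x side.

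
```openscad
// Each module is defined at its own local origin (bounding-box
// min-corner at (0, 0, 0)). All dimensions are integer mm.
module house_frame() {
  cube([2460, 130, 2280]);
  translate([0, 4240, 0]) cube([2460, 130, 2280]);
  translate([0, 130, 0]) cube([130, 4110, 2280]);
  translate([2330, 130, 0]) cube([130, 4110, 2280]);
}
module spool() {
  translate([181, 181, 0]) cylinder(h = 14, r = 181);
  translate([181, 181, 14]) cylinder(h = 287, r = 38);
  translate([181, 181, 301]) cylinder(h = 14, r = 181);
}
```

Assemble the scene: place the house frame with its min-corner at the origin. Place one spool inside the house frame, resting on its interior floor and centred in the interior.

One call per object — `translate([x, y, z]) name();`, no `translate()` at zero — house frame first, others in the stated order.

house_frame();
translate([1049, 2004, 0]) spool();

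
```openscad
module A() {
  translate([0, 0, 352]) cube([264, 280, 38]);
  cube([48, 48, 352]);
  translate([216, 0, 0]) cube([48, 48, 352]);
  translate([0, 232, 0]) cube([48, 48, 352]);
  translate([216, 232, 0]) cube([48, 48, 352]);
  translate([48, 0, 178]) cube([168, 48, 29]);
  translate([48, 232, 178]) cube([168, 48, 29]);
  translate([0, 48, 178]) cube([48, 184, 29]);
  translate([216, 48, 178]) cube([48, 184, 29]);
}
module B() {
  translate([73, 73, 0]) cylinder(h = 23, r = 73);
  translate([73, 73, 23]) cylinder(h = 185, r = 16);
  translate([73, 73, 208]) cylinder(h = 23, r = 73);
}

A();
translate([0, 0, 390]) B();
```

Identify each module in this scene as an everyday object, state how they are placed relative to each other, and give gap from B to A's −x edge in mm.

The spool's min-x is at 0; the stool's min-x is 0; gap = 0 mm.

A is a stool. B is a spool. The spool is on top of the stool. The gap from the spool to the stool's −x edge is 0 mm.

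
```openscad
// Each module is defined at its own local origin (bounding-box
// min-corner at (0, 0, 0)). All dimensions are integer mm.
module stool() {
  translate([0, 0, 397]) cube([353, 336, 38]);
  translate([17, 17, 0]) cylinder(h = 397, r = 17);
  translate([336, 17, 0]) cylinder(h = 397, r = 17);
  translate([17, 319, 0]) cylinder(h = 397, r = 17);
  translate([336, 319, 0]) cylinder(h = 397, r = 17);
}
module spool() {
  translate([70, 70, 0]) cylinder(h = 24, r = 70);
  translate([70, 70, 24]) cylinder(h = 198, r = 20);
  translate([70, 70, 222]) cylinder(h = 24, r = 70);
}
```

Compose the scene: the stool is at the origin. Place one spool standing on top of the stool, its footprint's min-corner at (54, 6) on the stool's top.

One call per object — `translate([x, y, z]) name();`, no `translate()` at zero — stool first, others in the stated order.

stool();
translate([54, 6, 435]) spool();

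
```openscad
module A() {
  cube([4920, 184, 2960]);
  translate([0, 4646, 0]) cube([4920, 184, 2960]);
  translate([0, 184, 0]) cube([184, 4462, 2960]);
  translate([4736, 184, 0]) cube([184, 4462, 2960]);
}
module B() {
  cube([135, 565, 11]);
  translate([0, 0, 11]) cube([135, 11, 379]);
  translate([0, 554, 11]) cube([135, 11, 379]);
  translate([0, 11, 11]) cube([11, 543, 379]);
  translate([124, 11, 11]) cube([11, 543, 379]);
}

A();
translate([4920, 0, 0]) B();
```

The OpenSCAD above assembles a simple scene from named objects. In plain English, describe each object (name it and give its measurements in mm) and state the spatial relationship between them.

A is the wall frame of a small rectangular building: four walls, each 2960 mm tall and 184 mm thick, enclosing a footprint 4920 mm (x) by 4830 mm (y) outside-to-outside, with no floor or roof. The front and back walls (the −y and +y sides) span the full width; the two side walls fit between them.

B is an open-topped rectangular box: outside dimensions 135×565×390 mm, with a uniform wall and base thickness of 11 mm. The base is a full 135×565 slab on the floor; four walls sit on top of the base. The front and back walls (the −y and +y sides) span the full width; the two side walls fit between them.

The open box is against the house frame's +x side, with their −y faces flush.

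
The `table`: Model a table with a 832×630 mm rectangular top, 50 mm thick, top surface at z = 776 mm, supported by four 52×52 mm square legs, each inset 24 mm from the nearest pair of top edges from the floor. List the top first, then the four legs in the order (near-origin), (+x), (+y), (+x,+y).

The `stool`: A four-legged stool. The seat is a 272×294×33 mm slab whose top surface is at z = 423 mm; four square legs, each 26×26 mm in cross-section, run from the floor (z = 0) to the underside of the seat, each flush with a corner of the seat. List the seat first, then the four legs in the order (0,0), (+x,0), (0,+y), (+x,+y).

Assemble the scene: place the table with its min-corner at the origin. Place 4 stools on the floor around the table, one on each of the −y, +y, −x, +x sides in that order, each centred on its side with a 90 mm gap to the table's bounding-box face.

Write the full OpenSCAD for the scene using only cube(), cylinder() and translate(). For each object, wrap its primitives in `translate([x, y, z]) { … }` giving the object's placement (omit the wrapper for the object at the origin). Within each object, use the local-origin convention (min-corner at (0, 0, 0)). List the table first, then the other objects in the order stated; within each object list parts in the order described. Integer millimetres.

translate([0, 0, 726]) cube([832, 630, 50]);
translate([24, 24, 0]) cube([52, 52, 726]);
translate([756, 24, 0]) cube([52, 52, 726]);
translate([24, 554, 0]) cube([52, 52, 726]);
translate([756, 554, 0]) cube([52, 52, 726]);
translate([280, -384, 0]) {
  translate([0, 0, 390]) cube([272, 294, 33]);
  cube([26, 26, 390]);
  translate([246, 0, 0]) cube([26, 26, 390]);
  translate([0, 268, 0]) cube([26, 26, 390]);
  translate([246, 268, 0]) cube([26, 26, 390]);
}
translate([280, 720, 0]) {
  translate([0, 0, 390]) cube([272, 294, 33]);
  cube([26, 26, 390]);
  translate([246, 0, 0]) cube([26, 26, 390]);
  translate([0, 268, 0]) cube([26, 26, 390]);
  translate([246, 268, 0]) cube([26, 26, 390]);
}
translate([-362, 168, 0]) {
  translate([0, 0, 390]) cube([272, 294, 33]);
  cube([26, 26, 390]);
  translate([246, 0, 0]) cube([26, 26, 390]);
  translate([0, 268, 0]) cube([26, 26, 390]);
  translate([246, 268, 0]) cube([26, 26, 390]);
}
translate([922, 168, 0]) {
  translate([0, 0, 390]) cube([272, 294, 33]);
  cube([26, 26, 390]);
  translate([246, 0, 0]) cube([26, 26, 390]);
  translate([0, 268, 0]) cube([26, 26, 390]);
  translate([246, 268, 0]) cube([26, 26, 390]);
}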